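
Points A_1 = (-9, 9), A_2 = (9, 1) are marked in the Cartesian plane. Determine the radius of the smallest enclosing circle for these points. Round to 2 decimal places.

9.85

The smallest circle enclosing two points has them as diameter endpoints.
Centre = midpoint = (0, 5); r² = |A_1A_2|²/4 = 388/4 = 97.
r = √97 ≈ 9.85.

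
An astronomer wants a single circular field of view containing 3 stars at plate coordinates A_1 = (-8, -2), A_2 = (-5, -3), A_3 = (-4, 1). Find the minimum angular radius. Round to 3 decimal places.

2.507

Side lengths²: A_1A_2² = 10, A_1A_3² = 25, A_2A_3² = 17.
Since A_1A_3² = 25 < 17 + 10 = 27, the triangle is acute, so the smallest enclosing circle is the circumcircle.
Circumcentre = (-153/26, -17/26), r² = 2125/338.
r = √(2125/338) ≈ 2.507.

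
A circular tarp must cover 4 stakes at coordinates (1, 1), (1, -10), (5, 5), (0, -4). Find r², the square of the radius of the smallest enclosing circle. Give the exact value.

By Welzl's lemma the MEC is supported by two points (diametrically opposite) or three points (on a circumcircle).
The farthest pair is (1, -10)–(5, 5) with squared distance 241. The circle on this segment as diameter has centre (3, -2.5) and r² = 241/4 = 60.25.
Check (1, 1): distance² to centre = 16.25 ≤ 60.25, so it lies inside.
All remaining points lie in this disk, and no smaller disk contains both endpoints, so this is the minimum enclosing circle.

60.25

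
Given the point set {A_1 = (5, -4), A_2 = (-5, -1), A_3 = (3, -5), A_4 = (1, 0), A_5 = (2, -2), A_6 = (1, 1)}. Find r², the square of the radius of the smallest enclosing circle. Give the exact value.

A smallest enclosing disk is always determined by at most three of the input points on its boundary.
The farthest pair is A_1–A_2 with squared distance 109. The circle on this segment as diameter has centre (0, -2.5) and r² = 109/4 = 27.25.
Check A_3: distance² to centre = 15.25 ≤ 27.25, so it lies inside.
All remaining points lie in this disk, and no smaller disk contains both endpoints, so this is the minimum enclosing circle.

27.25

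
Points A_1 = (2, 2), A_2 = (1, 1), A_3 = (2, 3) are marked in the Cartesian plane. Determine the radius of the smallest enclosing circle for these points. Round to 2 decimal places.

1.12

Side lengths²: A_1A_2² = 2, A_1A_3² = 1, A_2A_3² = 5.
Since A_2A_3² = 5 ≥ 2 + 1 = 3, the angle opposite A_2A_3 is not acute, so the smallest enclosing circle has A_2A_3 as diameter.
Centre = midpoint of A_2A_3 = (1.5, 2), r² = 5/4 = 1.25.
r = √(1.25) ≈ 1.12.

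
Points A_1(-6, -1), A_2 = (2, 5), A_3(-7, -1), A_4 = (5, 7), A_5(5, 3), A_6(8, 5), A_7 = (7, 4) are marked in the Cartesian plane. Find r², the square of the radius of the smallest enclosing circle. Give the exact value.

A smallest enclosing disk is always determined by at most three of the input points on its boundary.
The farthest pair is A_3–A_6 with squared distance 261. The circle on this segment as diameter has centre (0.5, 2) and r² = 261/4 = 65.25.
Check A_1: distance² to centre = 51.25 ≤ 65.25, so it lies inside.
All remaining points lie in this disk, and no smaller disk contains both endpoints, so this is the minimum enclosing circle.

65.25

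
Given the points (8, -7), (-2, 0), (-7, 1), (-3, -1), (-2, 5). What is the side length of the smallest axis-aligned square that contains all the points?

15

The bounding box has width 15 and height 12.
An axis-aligned square enclosing the set must have side ≥ max(width, height).
So the minimum side is max(15, 12) = 15.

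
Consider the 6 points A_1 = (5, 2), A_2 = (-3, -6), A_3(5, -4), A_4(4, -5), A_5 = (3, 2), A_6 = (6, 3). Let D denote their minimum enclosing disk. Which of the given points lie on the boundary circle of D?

A_2, A_6

The farthest pair is A_2–A_6 with squared distance 162. The circle on this segment as diameter has centre (1.5, -1.5) and r² = 162/4 = 40.5.
Check A_1: distance² to centre = 24.5 ≤ 40.5, so it lies inside.
All remaining points lie in this disk, and no smaller disk contains both endpoints, so this is the minimum enclosing circle.
The points at distance exactly r from the centre are A_2, A_6 — 2 points.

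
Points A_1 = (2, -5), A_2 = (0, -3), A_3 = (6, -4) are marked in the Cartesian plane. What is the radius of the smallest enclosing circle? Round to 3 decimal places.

Side lengths²: A_1A_2² = 8, A_1A_3² = 17, A_2A_3² = 37.
Since A_2A_3² = 37 ≥ 17 + 8 = 25, the angle opposite A_2A_3 is not acute, so the smallest enclosing circle has A_2A_3 as diameter.
Centre = midpoint of A_2A_3 = (3, -3.5), r² = 37/4 = 9.25.
r = √(9.25) ≈ 3.041.

3.041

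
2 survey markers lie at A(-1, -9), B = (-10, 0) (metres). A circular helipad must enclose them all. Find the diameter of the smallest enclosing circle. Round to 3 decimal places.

The smallest circle enclosing two points has them as diameter endpoints.
Centre = midpoint = (-5.5, -4.5); r² = |AB|²/4 = 162/4 = 40.5.
Diameter = 2r = 2√(40.5) ≈ 12.728.

12.728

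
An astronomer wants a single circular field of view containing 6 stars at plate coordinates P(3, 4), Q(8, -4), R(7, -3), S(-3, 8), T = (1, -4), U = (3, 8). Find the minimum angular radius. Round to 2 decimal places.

The minimum enclosing circle of a finite set is fixed by two of the points (as a diameter) or three (as a circumcircle).
The farthest pair is Q–S with squared distance 265. The circle on this segment as diameter has centre (2.5, 2) and r² = 265/4 = 66.25.
Check P: distance² to centre = 4.25 ≤ 66.25, so it lies inside.
All remaining points lie in this disk, and no smaller disk contains both endpoints, so this is the minimum enclosing circle.
r = √(66.25) ≈ 8.14.

8.14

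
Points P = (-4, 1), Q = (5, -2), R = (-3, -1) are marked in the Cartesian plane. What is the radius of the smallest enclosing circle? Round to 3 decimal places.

Side lengths²: PQ² = 90, PR² = 5, QR² = 65.
Since PQ² = 90 ≥ 65 + 5 = 70, the angle opposite PQ is not acute, so the smallest enclosing circle has PQ as diameter.
Centre = midpoint of PQ = (0.5, -0.5), r² = 90/4 = 22.5.
r = √(22.5) ≈ 4.743.

4.743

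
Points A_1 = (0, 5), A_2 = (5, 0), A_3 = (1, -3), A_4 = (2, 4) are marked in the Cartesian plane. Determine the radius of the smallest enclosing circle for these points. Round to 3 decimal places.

4.072

A smallest enclosing disk is always determined by at most three of the input points on its boundary.
The minimum enclosing circle is determined by three boundary points: A_1, A_2, A_3.
Their circumcentre is (15/14, 15/14) with r² = 1625/98.
The farthest remaining point A_4 is at distance² 925/98 ≤ 1625/98.
r = √(1625/98) ≈ 4.072.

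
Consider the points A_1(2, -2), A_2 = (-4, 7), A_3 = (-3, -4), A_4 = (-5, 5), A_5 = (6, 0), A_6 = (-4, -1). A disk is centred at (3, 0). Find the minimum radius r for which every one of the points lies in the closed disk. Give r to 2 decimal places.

The required radius is the distance from (3, 0) to the farthest point.
Squared distances: 5, 98, 52, 89, 9, 50.
Maximum is 98, attained at A_2.
r = √98 ≈ 9.90.

9.90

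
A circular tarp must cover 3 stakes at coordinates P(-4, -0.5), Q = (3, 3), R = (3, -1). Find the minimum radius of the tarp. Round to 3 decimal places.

Side lengths²: PQ² = 61.25, PR² = 49.25, QR² = 16.
Since PQ² = 61.25 < 49.25 + 16 = 65.25, the triangle is acute, so the smallest enclosing circle is the circumcircle.
Circumcentre = (-0.375, 1), r² = 15.390625.
r = √(15.390625) ≈ 3.923.

3.923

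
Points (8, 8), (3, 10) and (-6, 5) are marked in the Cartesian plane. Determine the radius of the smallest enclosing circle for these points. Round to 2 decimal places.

7.16

Call the three points A, B, C in the order given.
Side lengths²: AB² = 29, AC² = 205, BC² = 106.
Since AC² = 205 ≥ 106 + 29 = 135, the angle opposite AC is not acute, so the smallest enclosing circle has AC as diameter.
Centre = midpoint of AC = (1, 6.5), r² = 205/4 = 51.25.
r = √(51.25) ≈ 7.16.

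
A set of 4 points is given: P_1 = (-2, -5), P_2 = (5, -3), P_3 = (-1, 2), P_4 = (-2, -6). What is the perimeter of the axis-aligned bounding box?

Width = max x − min x = 5 − (-2) = 7.
Height = max y − min y = 2 − (-6) = 8.
Perimeter = 2(7 + 8) = 30.

30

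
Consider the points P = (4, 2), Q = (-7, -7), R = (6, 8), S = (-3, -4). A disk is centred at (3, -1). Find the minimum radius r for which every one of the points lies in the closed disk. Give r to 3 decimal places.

11.662

The required radius is the distance from (3, -1) to the farthest point.
Squared distances: 10, 136, 90, 45.
Maximum is 136, attained at Q.
r = √136 ≈ 11.662.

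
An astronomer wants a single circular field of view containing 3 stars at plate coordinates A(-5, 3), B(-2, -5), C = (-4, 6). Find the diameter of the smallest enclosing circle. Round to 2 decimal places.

Side lengths²: AB² = 73, AC² = 10, BC² = 125.
Since BC² = 125 ≥ 73 + 10 = 83, the angle opposite BC is not acute, so the smallest enclosing circle has BC as diameter.
Centre = midpoint of BC = (-3, 0.5), r² = 125/4 = 31.25.
Diameter = 2r = 2√(31.25) ≈ 11.18.

11.18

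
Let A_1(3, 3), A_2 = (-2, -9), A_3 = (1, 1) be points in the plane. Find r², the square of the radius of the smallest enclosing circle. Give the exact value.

42.25

Side lengths²: A_1A_2² = 169, A_1A_3² = 8, A_2A_3² = 109.
Since A_1A_2² = 169 ≥ 109 + 8 = 117, the angle opposite A_1A_2 is not acute, so the smallest enclosing circle has A_1A_2 as diameter.
Centre = midpoint of A_1A_2 = (0.5, -3), r² = 169/4 = 42.25.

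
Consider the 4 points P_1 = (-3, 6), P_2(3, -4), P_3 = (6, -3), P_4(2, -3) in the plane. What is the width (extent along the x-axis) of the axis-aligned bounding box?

max x = 6, min x = -3, so width = 9.

9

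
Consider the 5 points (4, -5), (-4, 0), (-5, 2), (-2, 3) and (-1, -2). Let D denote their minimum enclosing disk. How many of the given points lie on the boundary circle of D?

The minimum enclosing circle of a finite set is fixed by two of the points (as a diameter) or three (as a circumcircle).
The farthest pair is (4, -5)–(-5, 2) with squared distance 130. The circle on this segment as diameter has centre (-0.5, -1.5) and r² = 130/4 = 32.5.
Check (-4, 0): distance² to centre = 14.5 ≤ 32.5, so it lies inside.
All remaining points lie in this disk, and no smaller disk contains both endpoints, so this is the minimum enclosing circle.
The points at distance exactly r from the centre are (4, -5), (-5, 2) — 2 points.

2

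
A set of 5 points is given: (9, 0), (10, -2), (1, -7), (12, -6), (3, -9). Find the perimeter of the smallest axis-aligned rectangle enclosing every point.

Width = max x − min x = 12 − 1 = 11.
Height = max y − min y = 0 − (-9) = 9.
Perimeter = 2(11 + 9) = 40.

40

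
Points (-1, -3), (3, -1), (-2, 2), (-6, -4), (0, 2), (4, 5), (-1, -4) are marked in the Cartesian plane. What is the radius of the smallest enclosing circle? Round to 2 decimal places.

A smallest enclosing disk is always determined by at most three of the input points on its boundary.
The farthest pair is (-6, -4)–(4, 5) with squared distance 181. The circle on this segment as diameter has centre (-1, 0.5) and r² = 181/4 = 45.25.
Check (-1, -3): distance² to centre = 12.25 ≤ 45.25, so it lies inside.
All remaining points lie in this disk, and no smaller disk contains both endpoints, so this is the minimum enclosing circle.
r = √(45.25) ≈ 6.73.

6.73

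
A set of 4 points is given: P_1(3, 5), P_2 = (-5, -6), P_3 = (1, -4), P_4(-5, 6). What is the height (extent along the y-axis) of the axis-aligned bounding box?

12

max y = 6, min y = -6, so height = 12.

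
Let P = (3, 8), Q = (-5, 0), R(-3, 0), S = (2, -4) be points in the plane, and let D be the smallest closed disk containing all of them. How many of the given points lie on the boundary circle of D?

A smallest enclosing disk is always determined by at most three of the input points on its boundary.
The minimum enclosing circle is determined by three boundary points: P, Q, S.
Their circumcentre is (19/22, 47/22) with r² = 9425/242.
The farthest remaining point R is at distance² 4717/242 ≤ 9425/242.
The points at distance exactly r from the centre are P, Q, S — 3 points.

3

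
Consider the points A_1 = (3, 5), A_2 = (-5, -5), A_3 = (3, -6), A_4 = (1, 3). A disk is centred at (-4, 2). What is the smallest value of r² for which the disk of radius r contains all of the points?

113

The required radius is the distance from (-4, 2) to the farthest point.
Squared distances: 58, 50, 113, 26.
Maximum is 113, attained at A_3.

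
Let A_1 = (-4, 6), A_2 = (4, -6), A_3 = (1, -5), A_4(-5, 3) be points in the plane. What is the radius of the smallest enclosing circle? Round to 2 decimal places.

By Welzl's lemma the MEC is supported by two points (diametrically opposite) or three points (on a circumcircle).
The farthest pair is A_1–A_2 with squared distance 208. The circle on this segment as diameter has centre (0, 0) and r² = 208/4 = 52.
Check A_3: distance² to centre = 26 ≤ 52, so it lies inside.
All remaining points lie in this disk, and no smaller disk contains both endpoints, so this is the minimum enclosing circle.
r = √52 ≈ 7.21.

7.21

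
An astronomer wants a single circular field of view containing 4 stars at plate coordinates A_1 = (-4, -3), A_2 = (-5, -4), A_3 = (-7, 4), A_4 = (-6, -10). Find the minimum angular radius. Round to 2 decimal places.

The minimum enclosing circle of a finite set is fixed by two of the points (as a diameter) or three (as a circumcircle).
The farthest pair is A_3–A_4 with squared distance 197. The circle on this segment as diameter has centre (-6.5, -3) and r² = 197/4 = 49.25.
Check A_1: distance² to centre = 6.25 ≤ 49.25, so it lies inside.
All remaining points lie in this disk, and no smaller disk contains both endpoints, so this is the minimum enclosing circle.
r = √(49.25) ≈ 7.02.

7.02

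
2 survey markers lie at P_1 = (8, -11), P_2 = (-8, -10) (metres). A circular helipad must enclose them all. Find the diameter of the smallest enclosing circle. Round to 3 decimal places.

16.031

The smallest circle enclosing two points has them as diameter endpoints.
Centre = midpoint = (0, -10.5); r² = |P_1P_2|²/4 = 257/4 = 64.25.
Diameter = 2r = 2√(64.25) ≈ 16.031.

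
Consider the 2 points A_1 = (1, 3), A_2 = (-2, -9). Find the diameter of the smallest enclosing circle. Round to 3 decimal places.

The smallest circle enclosing two points has them as diameter endpoints.
Centre = midpoint = (-0.5, -3); r² = |A_1A_2|²/4 = 153/4 = 38.25.
Diameter = 2r = 2√(38.25) ≈ 12.369.

12.369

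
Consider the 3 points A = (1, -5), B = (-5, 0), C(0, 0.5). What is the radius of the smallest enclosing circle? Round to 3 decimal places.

3.905

Side lengths²: AB² = 61, AC² = 31.25, BC² = 25.25.
Since AB² = 61 ≥ 31.25 + 25.25 = 56.5, the angle opposite AB is not acute, so the smallest enclosing circle has AB as diameter.
Centre = midpoint of AB = (-2, -2.5), r² = 61/4 = 15.25.
r = √(15.25) ≈ 3.905.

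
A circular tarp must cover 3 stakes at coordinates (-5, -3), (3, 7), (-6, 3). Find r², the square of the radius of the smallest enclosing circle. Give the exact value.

41

Call the three points A, B, C in the order given.
Side lengths²: AB² = 164, AC² = 37, BC² = 97.
Since AB² = 164 ≥ 97 + 37 = 134, the angle opposite AB is not acute, so the smallest enclosing circle has AB as diameter.
Centre = midpoint of AB = (-1, 2), r² = 164/4 = 41.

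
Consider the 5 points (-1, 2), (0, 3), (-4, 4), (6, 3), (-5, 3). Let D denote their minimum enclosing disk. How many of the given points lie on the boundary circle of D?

A smallest enclosing disk is always determined by at most three of the input points on its boundary.
The farthest pair is (6, 3)–(-5, 3) with squared distance 121. The circle on this segment as diameter has centre (0.5, 3) and r² = 121/4 = 30.25.
Check (-1, 2): distance² to centre = 3.25 ≤ 30.25, so it lies inside.
All remaining points lie in this disk, and no smaller disk contains both endpoints, so this is the minimum enclosing circle.
The points at distance exactly r from the centre are (6, 3), (-5, 3) — 2 points.

2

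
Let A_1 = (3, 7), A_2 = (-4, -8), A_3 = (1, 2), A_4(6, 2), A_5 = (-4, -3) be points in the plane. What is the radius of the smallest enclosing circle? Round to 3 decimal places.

8.276

The farthest pair is A_1–A_2 with squared distance 274. The circle on this segment as diameter has centre (-0.5, -0.5) and r² = 274/4 = 68.5.
Check A_3: distance² to centre = 8.5 ≤ 68.5, so it lies inside.
All remaining points lie in this disk, and no smaller disk contains both endpoints, so this is the minimum enclosing circle.
r = √(68.5) ≈ 8.276.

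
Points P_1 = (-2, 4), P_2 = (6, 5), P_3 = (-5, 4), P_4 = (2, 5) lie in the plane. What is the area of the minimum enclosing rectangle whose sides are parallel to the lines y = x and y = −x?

60

In coordinates u = x + y, v = x − y the rectangle is axis-aligned; the map (x,y)→(u,v) scales areas by 2.
u-values: 2, 11, -1, 7; range = 11 − (-1) = 12.
v-values: -6, 1, -9, -3; range = 1 − (-9) = 10.
Area = (12 × 10) / 2 = 60.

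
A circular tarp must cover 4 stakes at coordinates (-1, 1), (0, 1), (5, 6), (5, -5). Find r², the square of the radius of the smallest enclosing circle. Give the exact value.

The minimum enclosing circle of a finite set is fixed by two of the points (as a diameter) or three (as a circumcircle).
The minimum enclosing circle is determined by three boundary points: (-1, 1), (5, 6), (5, -5).
Their circumcentre is (4.5, 0.5) with r² = 30.5.
The farthest remaining point (0, 1) is at distance² 20.5 ≤ 30.5.

30.5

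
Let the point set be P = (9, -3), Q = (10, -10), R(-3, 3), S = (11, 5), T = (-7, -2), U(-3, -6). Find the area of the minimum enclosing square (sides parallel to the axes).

The bounding box has width 18 and height 15.
An axis-aligned square enclosing the set must have side ≥ max(width, height).
So the minimum side is max(18, 15) = 18.
Area = 18² = 324.

324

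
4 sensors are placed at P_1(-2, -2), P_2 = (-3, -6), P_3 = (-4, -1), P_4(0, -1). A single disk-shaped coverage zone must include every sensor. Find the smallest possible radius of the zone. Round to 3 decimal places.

The minimum enclosing circle of a finite set is fixed by two of the points (as a diameter) or three (as a circumcircle).
The minimum enclosing circle is determined by three boundary points: P_2, P_3, P_4.
Their circumcentre is (-2, -3.2) with r² = 8.84.
The farthest remaining point P_1 is at distance² 1.44 ≤ 8.84.
r = √(8.84) ≈ 2.973.

2.973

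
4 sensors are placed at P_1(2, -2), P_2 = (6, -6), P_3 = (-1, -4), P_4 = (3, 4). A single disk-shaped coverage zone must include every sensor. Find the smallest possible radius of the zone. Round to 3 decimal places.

5.311

The minimum enclosing circle of a finite set is fixed by two of the points (as a diameter) or three (as a circumcircle).
The minimum enclosing circle is determined by three boundary points: P_2, P_3, P_4.
Their circumcentre is (3.5625, -1.28125) with r² = 28.2080078125.
The farthest remaining point P_1 is at distance² 2.9580078125 ≤ 28.2080078125.
r = √(28.2080078125) ≈ 5.311.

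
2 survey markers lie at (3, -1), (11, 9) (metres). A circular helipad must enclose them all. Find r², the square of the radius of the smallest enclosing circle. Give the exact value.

The smallest circle enclosing two points has them as diameter endpoints.
Centre = midpoint = (7, 4); r² = |(3, -1)−(11, 9)|²/4 = 164/4 = 41.

41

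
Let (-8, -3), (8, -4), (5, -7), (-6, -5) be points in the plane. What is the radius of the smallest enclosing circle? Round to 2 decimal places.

8.02

By Welzl's lemma the MEC is supported by two points (diametrically opposite) or three points (on a circumcircle).
The farthest pair is (-8, -3)–(8, -4) with squared distance 257. The circle on this segment as diameter has centre (0, -3.5) and r² = 257/4 = 64.25.
Check (5, -7): distance² to centre = 37.25 ≤ 64.25, so it lies inside.
All remaining points lie in this disk, and no smaller disk contains both endpoints, so this is the minimum enclosing circle.
r = √(64.25) ≈ 8.02.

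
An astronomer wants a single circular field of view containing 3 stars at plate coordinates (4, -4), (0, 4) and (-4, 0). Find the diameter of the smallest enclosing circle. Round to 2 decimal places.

Call the three points A, B, C in the order given.
Side lengths²: AB² = 80, AC² = 80, BC² = 32.
Since AC² = 80 < 80 + 32 = 112, the triangle is acute, so the smallest enclosing circle is the circumcircle.
Circumcentre = (2/3, -2/3), r² = 200/9.
Diameter = 2r = 2√(200/9) ≈ 9.43.

9.43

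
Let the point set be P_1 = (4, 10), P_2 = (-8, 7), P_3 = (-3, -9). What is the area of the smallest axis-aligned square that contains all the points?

The bounding box has width 12 and height 19.
An axis-aligned square enclosing the set must have side ≥ max(width, height).
So the minimum side is max(12, 19) = 19.
Area = 19² = 361.

361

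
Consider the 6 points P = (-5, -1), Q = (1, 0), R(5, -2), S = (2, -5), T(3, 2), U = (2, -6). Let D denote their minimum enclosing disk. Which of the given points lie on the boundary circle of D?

P, R

The minimum enclosing circle of a finite set is fixed by two of the points (as a diameter) or three (as a circumcircle).
The farthest pair is P–R with squared distance 101. The circle on this segment as diameter has centre (0, -1.5) and r² = 101/4 = 25.25.
Check Q: distance² to centre = 3.25 ≤ 25.25, so it lies inside.
All remaining points lie in this disk, and no smaller disk contains both endpoints, so this is the minimum enclosing circle.
The points at distance exactly r from the centre are P, R — 2 points.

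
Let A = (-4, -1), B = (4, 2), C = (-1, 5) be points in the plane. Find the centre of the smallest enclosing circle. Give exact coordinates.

Side lengths²: AB² = 73, AC² = 45, BC² = 34.
Since AB² = 73 < 45 + 34 = 79, the triangle is acute, so the smallest enclosing circle is the circumcircle.
Circumcentre = (-3/26, 21/26), r² = 6205/338.
Centre = (-3/26, 21/26).

(-3/26, 21/26)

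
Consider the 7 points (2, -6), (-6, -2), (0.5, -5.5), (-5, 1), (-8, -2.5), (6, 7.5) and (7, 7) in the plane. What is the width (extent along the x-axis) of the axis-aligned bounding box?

max x = 7, min x = -8, so width = 15.

15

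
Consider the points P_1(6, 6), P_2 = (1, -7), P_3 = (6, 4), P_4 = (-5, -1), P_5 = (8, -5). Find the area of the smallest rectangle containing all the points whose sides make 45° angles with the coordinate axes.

153

In coordinates u = x + y, v = x − y the rectangle is axis-aligned; the map (x,y)→(u,v) scales areas by 2.
u-values: 12, -6, 10, -6, 3; range = 12 − (-6) = 18.
v-values: 0, 8, 2, -4, 13; range = 13 − (-4) = 17.
Area = (18 × 17) / 2 = 153.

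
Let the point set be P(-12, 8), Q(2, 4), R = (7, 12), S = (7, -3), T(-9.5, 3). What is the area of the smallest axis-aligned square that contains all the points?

361

The bounding box has width 19 and height 15.
An axis-aligned square enclosing the set must have side ≥ max(width, height).
So the minimum side is max(19, 15) = 19.
Area = 19² = 361.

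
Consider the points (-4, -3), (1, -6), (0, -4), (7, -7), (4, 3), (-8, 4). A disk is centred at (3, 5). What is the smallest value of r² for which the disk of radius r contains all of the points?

The required radius is the distance from (3, 5) to the farthest point.
Squared distances: 113, 125, 90, 160, 5, 122.
Maximum is 160, attained at (7, -7).

160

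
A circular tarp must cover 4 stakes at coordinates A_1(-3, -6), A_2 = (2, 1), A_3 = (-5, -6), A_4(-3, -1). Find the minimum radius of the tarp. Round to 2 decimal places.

4.95

The farthest pair is A_2–A_3 with squared distance 98. The circle on this segment as diameter has centre (-1.5, -2.5) and r² = 98/4 = 24.5.
Check A_1: distance² to centre = 14.5 ≤ 24.5, so it lies inside.
All remaining points lie in this disk, and no smaller disk contains both endpoints, so this is the minimum enclosing circle.
r = √(24.5) ≈ 4.95.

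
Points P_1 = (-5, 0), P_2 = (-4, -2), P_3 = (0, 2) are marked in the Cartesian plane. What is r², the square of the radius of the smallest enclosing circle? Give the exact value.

Side lengths²: P_1P_2² = 5, P_1P_3² = 29, P_2P_3² = 32.
Since P_2P_3² = 32 < 29 + 5 = 34, the triangle is acute, so the smallest enclosing circle is the circumcircle.
Circumcentre = (-13/6, 1/6), r² = 145/18.

145/18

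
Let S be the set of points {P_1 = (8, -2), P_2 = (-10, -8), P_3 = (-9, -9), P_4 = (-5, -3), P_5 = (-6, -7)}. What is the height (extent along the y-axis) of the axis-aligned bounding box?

7

max y = -2, min y = -9, so height = 7.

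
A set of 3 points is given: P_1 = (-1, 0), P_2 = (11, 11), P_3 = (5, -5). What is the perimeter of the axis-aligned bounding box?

Width = max x − min x = 11 − (-1) = 12.
Height = max y − min y = 11 − (-5) = 16.
Perimeter = 2(12 + 16) = 56.

56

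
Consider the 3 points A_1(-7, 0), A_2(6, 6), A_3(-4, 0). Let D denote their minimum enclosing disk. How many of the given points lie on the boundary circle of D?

Side lengths²: A_1A_2² = 205, A_1A_3² = 9, A_2A_3² = 136.
Since A_1A_2² = 205 ≥ 136 + 9 = 145, the angle opposite A_1A_2 is not acute, so the smallest enclosing circle has A_1A_2 as diameter.
Centre = midpoint of A_1A_2 = (-0.5, 3), r² = 205/4 = 51.25.
The points at distance exactly r from the centre are A_1, A_2 — 2 points.

2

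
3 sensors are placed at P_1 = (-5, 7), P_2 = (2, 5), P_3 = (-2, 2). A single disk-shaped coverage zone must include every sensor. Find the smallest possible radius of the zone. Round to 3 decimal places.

Side lengths²: P_1P_2² = 53, P_1P_3² = 34, P_2P_3² = 25.
Since P_1P_2² = 53 < 34 + 25 = 59, the triangle is acute, so the smallest enclosing circle is the circumcircle.
Circumcentre = (-93/58, 327/58), r² = 22525/1682.
r = √(22525/1682) ≈ 3.659.

3.659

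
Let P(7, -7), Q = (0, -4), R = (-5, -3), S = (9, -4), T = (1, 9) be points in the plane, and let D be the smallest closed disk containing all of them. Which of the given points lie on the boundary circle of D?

The minimum enclosing circle is determined by three boundary points: P, R, T.
Their circumcentre is (20/7, 4/7) with r² = 3650/49.
The farthest remaining point S is at distance² 2873/49 ≤ 3650/49.
The points at distance exactly r from the centre are P, R, T — 3 points.

P, R, T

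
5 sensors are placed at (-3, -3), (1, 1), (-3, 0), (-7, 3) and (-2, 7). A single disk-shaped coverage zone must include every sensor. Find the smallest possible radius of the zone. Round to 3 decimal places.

5.025

By Welzl's lemma the MEC is supported by two points (diametrically opposite) or three points (on a circumcircle).
The farthest pair is (-3, -3)–(-2, 7) with squared distance 101. The circle on this segment as diameter has centre (-2.5, 2) and r² = 101/4 = 25.25.
Check (1, 1): distance² to centre = 13.25 ≤ 25.25, so it lies inside.
All remaining points lie in this disk, and no smaller disk contains both endpoints, so this is the minimum enclosing circle.
r = √(25.25) ≈ 5.025.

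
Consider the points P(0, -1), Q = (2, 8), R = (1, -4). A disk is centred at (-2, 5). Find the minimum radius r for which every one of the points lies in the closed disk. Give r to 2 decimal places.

9.49

The required radius is the distance from (-2, 5) to the farthest point.
Squared distances: 40, 25, 90.
Maximum is 90, attained at R.
r = √90 ≈ 9.49.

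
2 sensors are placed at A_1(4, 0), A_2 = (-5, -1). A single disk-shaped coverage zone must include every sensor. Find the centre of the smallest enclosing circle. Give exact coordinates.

(-0.5, -0.5)

The smallest circle enclosing two points has them as diameter endpoints.
Centre = midpoint = (-0.5, -0.5); r² = |A_1A_2|²/4 = 82/4 = 20.5.
Centre = (-0.5, -0.5).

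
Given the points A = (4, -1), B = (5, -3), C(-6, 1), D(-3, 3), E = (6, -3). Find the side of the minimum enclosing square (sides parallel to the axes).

The bounding box has width 12 and height 6.
An axis-aligned square enclosing the set must have side ≥ max(width, height).
So the minimum side is max(12, 6) = 12.

12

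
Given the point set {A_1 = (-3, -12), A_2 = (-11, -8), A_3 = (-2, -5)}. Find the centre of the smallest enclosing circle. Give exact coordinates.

(-6, -8)

Side lengths²: A_1A_2² = 80, A_1A_3² = 50, A_2A_3² = 90.
Since A_2A_3² = 90 < 80 + 50 = 130, the triangle is acute, so the smallest enclosing circle is the circumcircle.
Circumcentre = (-6, -8), r² = 25.
Centre = (-6, -8).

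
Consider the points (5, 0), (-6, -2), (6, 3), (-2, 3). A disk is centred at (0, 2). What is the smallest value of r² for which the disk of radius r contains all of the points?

The required radius is the distance from (0, 2) to the farthest point.
Squared distances: 29, 52, 37, 5.
Maximum is 52, attained at (-6, -2).

52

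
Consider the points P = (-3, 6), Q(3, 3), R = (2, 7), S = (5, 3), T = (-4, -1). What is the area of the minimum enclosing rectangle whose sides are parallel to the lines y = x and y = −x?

In coordinates u = x + y, v = x − y the rectangle is axis-aligned; the map (x,y)→(u,v) scales areas by 2.
u-values: 3, 6, 9, 8, -5; range = 9 − (-5) = 14.
v-values: -9, 0, -5, 2, -3; range = 2 − (-9) = 11.
Area = (14 × 11) / 2 = 77.

77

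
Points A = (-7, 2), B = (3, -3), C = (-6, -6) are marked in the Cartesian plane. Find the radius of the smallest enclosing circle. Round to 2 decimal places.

5.70

Side lengths²: AB² = 125, AC² = 65, BC² = 90.
Since AB² = 125 < 90 + 65 = 155, the triangle is acute, so the smallest enclosing circle is the circumcircle.
Circumcentre = (-2.5, -1.5), r² = 32.5.
r = √(32.5) ≈ 5.70.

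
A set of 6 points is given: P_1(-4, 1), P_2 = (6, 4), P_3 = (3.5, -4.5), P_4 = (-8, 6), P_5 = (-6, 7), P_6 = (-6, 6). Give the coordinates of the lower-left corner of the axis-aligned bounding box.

(-8, -4.5)

x-range [-8, 6], y-range [-4.5, 7].
The lower-left corner is (-8, -4.5).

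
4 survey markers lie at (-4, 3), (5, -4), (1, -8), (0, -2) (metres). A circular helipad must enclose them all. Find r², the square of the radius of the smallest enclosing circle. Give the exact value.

The minimum enclosing circle of a finite set is fixed by two of the points (as a diameter) or three (as a circumcircle).
The minimum enclosing circle is determined by three boundary points: (-4, 3), (5, -4), (1, -8).
Their circumcentre is (-0.8125, -2.1875) with r² = 37.0703125.
The farthest remaining point (0, -2) is at distance² 0.6953125 ≤ 37.0703125.

37.0703125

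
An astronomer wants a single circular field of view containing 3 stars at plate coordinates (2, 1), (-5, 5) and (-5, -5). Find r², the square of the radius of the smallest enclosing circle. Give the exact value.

Call the three points A, B, C in the order given.
Side lengths²: AB² = 65, AC² = 85, BC² = 100.
Since BC² = 100 < 85 + 65 = 150, the triangle is acute, so the smallest enclosing circle is the circumcircle.
Circumcentre = (-45/14, 0), r² = 5525/196.

5525/196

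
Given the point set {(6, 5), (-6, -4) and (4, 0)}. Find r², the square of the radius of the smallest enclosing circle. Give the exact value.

56.25

Call the three points A, B, C in the order given.
Side lengths²: AB² = 225, AC² = 29, BC² = 116.
Since AB² = 225 ≥ 116 + 29 = 145, the angle opposite AB is not acute, so the smallest enclosing circle has AB as diameter.
Centre = midpoint of AB = (0, 0.5), r² = 225/4 = 56.25.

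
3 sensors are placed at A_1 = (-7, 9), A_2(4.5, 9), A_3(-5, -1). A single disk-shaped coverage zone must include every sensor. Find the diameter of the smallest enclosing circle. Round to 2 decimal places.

Side lengths²: A_1A_2² = 132.25, A_1A_3² = 104, A_2A_3² = 190.25.
Since A_2A_3² = 190.25 < 132.25 + 104 = 236.25, the triangle is acute, so the smallest enclosing circle is the circumcircle.
Circumcentre = (-1.25, 4.95), r² = 49.465.
Diameter = 2r = 2√(49.465) ≈ 14.07.

14.07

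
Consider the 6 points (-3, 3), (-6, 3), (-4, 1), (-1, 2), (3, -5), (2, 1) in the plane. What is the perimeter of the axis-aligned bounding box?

Width = max x − min x = 3 − (-6) = 9.
Height = max y − min y = 3 − (-5) = 8.
Perimeter = 2(9 + 8) = 34.

34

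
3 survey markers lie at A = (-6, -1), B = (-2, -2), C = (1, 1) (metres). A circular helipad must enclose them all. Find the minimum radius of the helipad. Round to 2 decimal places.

3.64

Side lengths²: AB² = 17, AC² = 53, BC² = 18.
Since AC² = 53 ≥ 18 + 17 = 35, the angle opposite AC is not acute, so the smallest enclosing circle has AC as diameter.
Centre = midpoint of AC = (-2.5, 0), r² = 53/4 = 13.25.
r = √(13.25) ≈ 3.64.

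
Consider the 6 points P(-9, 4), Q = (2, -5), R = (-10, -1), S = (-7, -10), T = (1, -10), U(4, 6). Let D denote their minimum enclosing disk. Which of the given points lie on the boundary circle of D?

The farthest pair is S–U with squared distance 377. The circle on this segment as diameter has centre (-1.5, -2) and r² = 377/4 = 94.25.
Check P: distance² to centre = 92.25 ≤ 94.25, so it lies inside.
All remaining points lie in this disk, and no smaller disk contains both endpoints, so this is the minimum enclosing circle.
The points at distance exactly r from the centre are S, U — 2 points.

S, U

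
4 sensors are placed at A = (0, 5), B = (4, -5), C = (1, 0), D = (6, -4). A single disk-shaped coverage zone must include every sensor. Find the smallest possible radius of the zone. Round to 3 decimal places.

The minimum enclosing circle of a finite set is fixed by two of the points (as a diameter) or three (as a circumcircle).
The minimum enclosing circle is determined by three boundary points: A, B, D.
Their circumcentre is (2.625, 0.25) with r² = 29.453125.
The farthest remaining point C is at distance² 2.703125 ≤ 29.453125.
r = √(29.453125) ≈ 5.427.

5.427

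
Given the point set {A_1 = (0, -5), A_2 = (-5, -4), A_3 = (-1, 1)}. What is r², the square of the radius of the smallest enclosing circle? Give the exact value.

Side lengths²: A_1A_2² = 26, A_1A_3² = 37, A_2A_3² = 41.
Since A_2A_3² = 41 < 37 + 26 = 63, the triangle is acute, so the smallest enclosing circle is the circumcircle.
Circumcentre = (-119/58, -131/58), r² = 19721/1682.

19721/1682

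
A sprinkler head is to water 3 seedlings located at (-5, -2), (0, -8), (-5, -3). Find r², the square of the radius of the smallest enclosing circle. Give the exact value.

Call the three points A, B, C in the order given.
Side lengths²: AB² = 61, AC² = 1, BC² = 50.
Since AB² = 61 ≥ 50 + 1 = 51, the angle opposite AB is not acute, so the smallest enclosing circle has AB as diameter.
Centre = midpoint of AB = (-2.5, -5), r² = 61/4 = 15.25.

15.25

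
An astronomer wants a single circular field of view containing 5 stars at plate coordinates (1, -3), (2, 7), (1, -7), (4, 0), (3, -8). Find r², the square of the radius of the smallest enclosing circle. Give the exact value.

56.5

By Welzl's lemma the MEC is supported by two points (diametrically opposite) or three points (on a circumcircle).
The farthest pair is (2, 7)–(3, -8) with squared distance 226. The circle on this segment as diameter has centre (2.5, -0.5) and r² = 226/4 = 56.5.
Check (1, -3): distance² to centre = 8.5 ≤ 56.5, so it lies inside.
All remaining points lie in this disk, and no smaller disk contains both endpoints, so this is the minimum enclosing circle.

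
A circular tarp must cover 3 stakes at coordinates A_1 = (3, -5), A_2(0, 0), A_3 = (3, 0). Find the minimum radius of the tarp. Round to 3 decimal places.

Side lengths²: A_1A_2² = 34, A_1A_3² = 25, A_2A_3² = 9.
Since A_1A_2² = 34 ≥ 25 + 9 = 34, the angle opposite A_1A_2 is not acute, so the smallest enclosing circle has A_1A_2 as diameter.
Centre = midpoint of A_1A_2 = (1.5, -2.5), r² = 34/4 = 8.5.
r = √(8.5) ≈ 2.915.

2.915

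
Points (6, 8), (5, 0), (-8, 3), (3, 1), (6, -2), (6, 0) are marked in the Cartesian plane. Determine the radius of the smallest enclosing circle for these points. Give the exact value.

A smallest enclosing disk is always determined by at most three of the input points on its boundary.
The minimum enclosing circle is determined by three boundary points: (6, 8), (-8, 3), (6, -2).
Their circumcentre is (-3/28, 3) with r² = 48841/784.
The farthest remaining point (6, 0) is at distance² 36297/784 ≤ 48841/784.
r = √(48841/784) = 221/28.

221/28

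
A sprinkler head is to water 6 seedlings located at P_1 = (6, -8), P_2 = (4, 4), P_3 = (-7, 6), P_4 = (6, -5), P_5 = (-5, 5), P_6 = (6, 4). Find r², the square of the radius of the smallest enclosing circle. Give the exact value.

91.25

By Welzl's lemma the MEC is supported by two points (diametrically opposite) or three points (on a circumcircle).
The farthest pair is P_1–P_3 with squared distance 365. The circle on this segment as diameter has centre (-0.5, -1) and r² = 365/4 = 91.25.
Check P_2: distance² to centre = 45.25 ≤ 91.25, so it lies inside.
All remaining points lie in this disk, and no smaller disk contains both endpoints, so this is the minimum enclosing circle.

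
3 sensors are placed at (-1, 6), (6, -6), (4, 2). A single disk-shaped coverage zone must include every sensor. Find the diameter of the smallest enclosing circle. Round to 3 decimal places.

13.892

Call the three points A, B, C in the order given.
Side lengths²: AB² = 193, AC² = 41, BC² = 68.
Since AB² = 193 ≥ 68 + 41 = 109, the angle opposite AB is not acute, so the smallest enclosing circle has AB as diameter.
Centre = midpoint of AB = (2.5, 0), r² = 193/4 = 48.25.
Diameter = 2r = 2√(48.25) ≈ 13.892.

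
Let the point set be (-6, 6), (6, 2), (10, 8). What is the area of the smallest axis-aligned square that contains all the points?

256

The bounding box has width 16 and height 6.
An axis-aligned square enclosing the set must have side ≥ max(width, height).
So the minimum side is max(16, 6) = 16.
Area = 16² = 256.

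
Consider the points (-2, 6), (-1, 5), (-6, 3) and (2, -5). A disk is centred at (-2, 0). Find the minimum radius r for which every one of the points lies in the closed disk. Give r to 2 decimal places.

6.40

The required radius is the distance from (-2, 0) to the farthest point.
Squared distances: 36, 26, 25, 41.
Maximum is 41, attained at (2, -5).
r = √41 ≈ 6.40.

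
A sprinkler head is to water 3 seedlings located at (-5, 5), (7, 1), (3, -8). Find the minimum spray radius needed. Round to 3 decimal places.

Call the three points A, B, C in the order given.
Side lengths²: AB² = 160, AC² = 233, BC² = 97.
Since AC² = 233 < 160 + 97 = 257, the triangle is acute, so the smallest enclosing circle is the circumcircle.
Circumcentre = (-23/62, -69/62), r² = 113005/1922.
r = √(113005/1922) ≈ 7.668.

7.668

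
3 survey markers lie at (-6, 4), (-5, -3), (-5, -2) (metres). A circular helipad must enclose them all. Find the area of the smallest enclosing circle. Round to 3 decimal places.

Call the three points A, B, C in the order given.
Side lengths²: AB² = 50, AC² = 37, BC² = 1.
Since AB² = 50 ≥ 37 + 1 = 38, the angle opposite AB is not acute, so the smallest enclosing circle has AB as diameter.
Centre = midpoint of AB = (-5.5, 0.5), r² = 50/4 = 12.5.
Area = π·r² = π·12.5 ≈ 39.270.

39.270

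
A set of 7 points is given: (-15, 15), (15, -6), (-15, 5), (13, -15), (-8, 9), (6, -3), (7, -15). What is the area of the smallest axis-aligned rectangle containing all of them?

900

x ranges over [-15, 15], width 30.
y ranges over [-15, 15], height 30.
Area = 30 × 30 = 900.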